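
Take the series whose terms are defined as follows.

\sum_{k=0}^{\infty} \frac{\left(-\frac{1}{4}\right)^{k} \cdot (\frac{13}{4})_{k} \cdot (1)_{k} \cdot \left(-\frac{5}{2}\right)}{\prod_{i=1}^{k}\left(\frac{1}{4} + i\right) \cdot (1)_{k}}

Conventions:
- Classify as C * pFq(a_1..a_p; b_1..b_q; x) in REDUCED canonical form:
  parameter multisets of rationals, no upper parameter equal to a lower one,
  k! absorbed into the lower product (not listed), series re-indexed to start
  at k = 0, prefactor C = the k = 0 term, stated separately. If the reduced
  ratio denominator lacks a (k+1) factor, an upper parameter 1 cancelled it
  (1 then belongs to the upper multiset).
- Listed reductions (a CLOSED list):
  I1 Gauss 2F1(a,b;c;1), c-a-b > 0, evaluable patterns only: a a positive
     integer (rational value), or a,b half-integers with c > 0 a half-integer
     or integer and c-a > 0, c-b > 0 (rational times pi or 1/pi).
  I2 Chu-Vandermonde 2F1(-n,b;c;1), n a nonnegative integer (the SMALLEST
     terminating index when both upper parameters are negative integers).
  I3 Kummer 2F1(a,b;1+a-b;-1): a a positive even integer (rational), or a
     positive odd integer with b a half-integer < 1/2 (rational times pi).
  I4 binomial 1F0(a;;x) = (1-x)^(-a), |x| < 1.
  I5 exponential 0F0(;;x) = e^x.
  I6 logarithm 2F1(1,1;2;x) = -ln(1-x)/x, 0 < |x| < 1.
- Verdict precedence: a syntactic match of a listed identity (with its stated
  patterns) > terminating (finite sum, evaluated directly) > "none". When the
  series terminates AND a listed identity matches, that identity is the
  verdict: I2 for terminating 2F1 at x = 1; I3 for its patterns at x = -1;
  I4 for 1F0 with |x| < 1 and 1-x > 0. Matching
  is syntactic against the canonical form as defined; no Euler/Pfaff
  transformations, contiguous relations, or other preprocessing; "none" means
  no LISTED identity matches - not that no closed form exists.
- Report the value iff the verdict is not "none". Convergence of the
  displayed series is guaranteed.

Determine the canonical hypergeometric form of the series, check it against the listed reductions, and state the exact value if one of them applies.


At argument -\frac{1}{4}: a 2F1 with upper {1, \frac{13}{4}}, lower {\frac{5}{4}}, scaled by C = -\frac{5}{2}. Verdict: none. Every listed pattern misses the 2F1 form at -\frac{1}{4}, upper {1, \frac{13}{4}}.

Key step: t_0 = -\frac{5}{2} here, and the lower running product (C = -5/2) is a rising factorial.
Adjacent-term ratio: r(k) = -\frac{1}{4} * (k+1) (k+\frac{13}{4}) / [(k+\frac{5}{4}) (k+1)] - poly over poly, x = -\frac{1}{4} from leading terms; C = -\frac{5}{2} at k = 0.


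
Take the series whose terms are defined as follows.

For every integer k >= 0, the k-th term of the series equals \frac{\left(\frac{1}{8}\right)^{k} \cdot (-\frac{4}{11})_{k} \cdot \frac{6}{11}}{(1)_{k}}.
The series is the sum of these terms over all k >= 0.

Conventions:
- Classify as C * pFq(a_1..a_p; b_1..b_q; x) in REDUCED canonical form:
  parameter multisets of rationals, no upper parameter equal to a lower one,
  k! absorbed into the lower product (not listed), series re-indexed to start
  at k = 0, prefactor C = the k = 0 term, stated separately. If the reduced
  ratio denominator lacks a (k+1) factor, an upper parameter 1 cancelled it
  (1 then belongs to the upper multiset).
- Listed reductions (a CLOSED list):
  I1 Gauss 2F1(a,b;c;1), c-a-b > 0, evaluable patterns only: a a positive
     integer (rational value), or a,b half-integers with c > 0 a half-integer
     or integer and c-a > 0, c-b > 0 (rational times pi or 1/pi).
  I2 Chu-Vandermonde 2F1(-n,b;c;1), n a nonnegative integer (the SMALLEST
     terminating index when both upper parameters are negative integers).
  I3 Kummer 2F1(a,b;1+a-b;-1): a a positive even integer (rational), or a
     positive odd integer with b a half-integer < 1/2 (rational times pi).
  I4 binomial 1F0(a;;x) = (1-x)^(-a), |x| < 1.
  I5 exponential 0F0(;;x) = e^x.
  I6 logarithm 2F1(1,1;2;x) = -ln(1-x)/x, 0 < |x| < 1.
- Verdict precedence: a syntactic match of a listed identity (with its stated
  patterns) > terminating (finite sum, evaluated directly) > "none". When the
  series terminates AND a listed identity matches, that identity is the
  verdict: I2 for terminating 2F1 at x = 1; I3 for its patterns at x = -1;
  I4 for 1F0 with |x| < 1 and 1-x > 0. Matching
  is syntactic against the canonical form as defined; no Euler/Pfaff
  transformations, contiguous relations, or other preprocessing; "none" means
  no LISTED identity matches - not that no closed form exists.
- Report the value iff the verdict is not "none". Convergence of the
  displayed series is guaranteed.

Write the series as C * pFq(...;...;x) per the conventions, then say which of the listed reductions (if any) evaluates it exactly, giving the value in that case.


At argument \frac{1}{8}: a 1F0 with upper {-\frac{4}{11}}, lower {-}, scaled by C = \frac{6}{11}. Verdict (x = \frac{1}{8}): the binomial series (I4) applies (the 1F0 binomial series: exponent 4/11, x = \frac{1}{8}). Sum: \frac{6}{11} \cdot \left(\frac{7}{8}\right)^{\frac{4}{11}}.

The tell: t_0 = \frac{6}{11} here, and (1)_k (C = 6/11, x = 1/8) is k! itself.
Adjacent-term ratio: r(k) = \frac{1}{8} * (k-\frac{4}{11}) / [(k+1)] ; factor over Q: parameters, x = \frac{1}{8}, and C = \frac{6}{11}.


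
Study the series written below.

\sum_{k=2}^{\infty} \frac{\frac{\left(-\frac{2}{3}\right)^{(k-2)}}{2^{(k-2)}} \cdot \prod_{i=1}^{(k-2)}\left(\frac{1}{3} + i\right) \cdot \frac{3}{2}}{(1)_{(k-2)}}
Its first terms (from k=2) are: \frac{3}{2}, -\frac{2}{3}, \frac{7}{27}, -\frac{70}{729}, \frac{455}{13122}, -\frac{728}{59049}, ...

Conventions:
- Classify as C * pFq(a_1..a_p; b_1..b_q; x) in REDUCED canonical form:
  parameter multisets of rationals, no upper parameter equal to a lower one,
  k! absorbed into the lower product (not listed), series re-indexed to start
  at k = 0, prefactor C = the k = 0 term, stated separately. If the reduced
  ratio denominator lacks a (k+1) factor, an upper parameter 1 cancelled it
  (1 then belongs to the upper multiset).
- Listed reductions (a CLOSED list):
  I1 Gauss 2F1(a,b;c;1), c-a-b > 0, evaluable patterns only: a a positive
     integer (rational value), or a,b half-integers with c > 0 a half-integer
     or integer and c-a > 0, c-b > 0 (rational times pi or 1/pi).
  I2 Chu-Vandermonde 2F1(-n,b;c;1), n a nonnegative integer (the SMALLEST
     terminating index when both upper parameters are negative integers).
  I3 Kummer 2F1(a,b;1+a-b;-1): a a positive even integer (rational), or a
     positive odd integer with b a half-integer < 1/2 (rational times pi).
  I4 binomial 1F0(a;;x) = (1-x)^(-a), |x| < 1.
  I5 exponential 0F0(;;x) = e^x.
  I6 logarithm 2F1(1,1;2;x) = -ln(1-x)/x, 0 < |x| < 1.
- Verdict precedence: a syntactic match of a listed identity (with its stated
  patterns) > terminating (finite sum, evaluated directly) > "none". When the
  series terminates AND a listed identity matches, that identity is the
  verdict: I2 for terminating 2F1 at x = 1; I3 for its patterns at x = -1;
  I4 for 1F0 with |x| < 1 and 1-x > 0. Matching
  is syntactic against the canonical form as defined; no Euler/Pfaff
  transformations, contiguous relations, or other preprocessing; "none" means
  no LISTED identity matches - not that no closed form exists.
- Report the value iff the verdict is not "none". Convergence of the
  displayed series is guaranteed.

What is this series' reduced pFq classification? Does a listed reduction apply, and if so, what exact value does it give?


Classification (C = \frac{3}{2}): 1F0 with upper {\frac{4}{3}}, lower {-}, argument x = -\frac{1}{3}. Verdict: this is the I4 binomial reduction (the 1F0 binomial series: exponent -4/3, x = -\frac{1}{3}). Hence: \frac{3}{2} \cdot \left(\frac{4}{3}\right)^{-\frac{4}{3}}.

Structural cue: with t_0 = \frac{3}{2}, the two k-th powers (C = 3/2) combine into one argument.
Adjacent-term ratio: r(k) = -\frac{1}{3} * (k+\frac{4}{3}) / [(k+1)] - rational in k. x = -\frac{1}{3}; t_0 = \frac{3}{2}; negate the roots.


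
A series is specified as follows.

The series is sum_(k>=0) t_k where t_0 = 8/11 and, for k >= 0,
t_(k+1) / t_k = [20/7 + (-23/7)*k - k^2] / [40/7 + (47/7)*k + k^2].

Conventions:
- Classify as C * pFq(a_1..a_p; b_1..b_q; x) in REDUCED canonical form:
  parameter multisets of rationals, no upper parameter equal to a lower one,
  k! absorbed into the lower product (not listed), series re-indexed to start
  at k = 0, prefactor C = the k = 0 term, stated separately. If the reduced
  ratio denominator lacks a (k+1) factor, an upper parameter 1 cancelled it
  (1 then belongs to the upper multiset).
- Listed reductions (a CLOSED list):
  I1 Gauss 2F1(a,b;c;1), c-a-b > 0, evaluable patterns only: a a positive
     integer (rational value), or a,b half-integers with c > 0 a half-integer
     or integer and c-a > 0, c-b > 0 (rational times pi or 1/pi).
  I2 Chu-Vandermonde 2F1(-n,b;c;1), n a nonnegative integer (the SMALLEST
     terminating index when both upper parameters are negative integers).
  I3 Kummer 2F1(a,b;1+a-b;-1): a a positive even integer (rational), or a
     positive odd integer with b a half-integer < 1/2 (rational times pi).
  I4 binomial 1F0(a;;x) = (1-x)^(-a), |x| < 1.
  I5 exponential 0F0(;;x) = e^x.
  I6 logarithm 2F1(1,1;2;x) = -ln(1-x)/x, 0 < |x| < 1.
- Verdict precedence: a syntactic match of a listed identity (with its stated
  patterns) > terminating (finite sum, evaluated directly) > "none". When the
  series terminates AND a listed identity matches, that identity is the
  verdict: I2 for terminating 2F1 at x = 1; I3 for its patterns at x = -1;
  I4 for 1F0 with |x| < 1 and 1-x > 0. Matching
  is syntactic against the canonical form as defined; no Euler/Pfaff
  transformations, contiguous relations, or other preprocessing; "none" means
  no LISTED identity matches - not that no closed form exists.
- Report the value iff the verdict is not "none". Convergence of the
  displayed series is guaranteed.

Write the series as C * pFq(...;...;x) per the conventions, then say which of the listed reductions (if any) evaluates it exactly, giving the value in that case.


With C = 8/11: the canonical form is 2F1(-5/7, 4; 40/7; -1). Verdict (x = -1): the Kummer evaluation I3 applies (x = -1; c = 40/7 equals 1+a-b for upper {-5/7, 4}: listed pattern). Its exact value is 52/49.

Key observation: x = (-1) and factor the ratio over Q (C = 8/11, x = -1): negated roots = parameters.
Adjacent-term ratio: r(k) = (-1) * (k-5/7) (k+4) / [(k+40/7) (k+1)] - poly over poly, x = (-1) from leading terms; C = 8/11 at k = 0.


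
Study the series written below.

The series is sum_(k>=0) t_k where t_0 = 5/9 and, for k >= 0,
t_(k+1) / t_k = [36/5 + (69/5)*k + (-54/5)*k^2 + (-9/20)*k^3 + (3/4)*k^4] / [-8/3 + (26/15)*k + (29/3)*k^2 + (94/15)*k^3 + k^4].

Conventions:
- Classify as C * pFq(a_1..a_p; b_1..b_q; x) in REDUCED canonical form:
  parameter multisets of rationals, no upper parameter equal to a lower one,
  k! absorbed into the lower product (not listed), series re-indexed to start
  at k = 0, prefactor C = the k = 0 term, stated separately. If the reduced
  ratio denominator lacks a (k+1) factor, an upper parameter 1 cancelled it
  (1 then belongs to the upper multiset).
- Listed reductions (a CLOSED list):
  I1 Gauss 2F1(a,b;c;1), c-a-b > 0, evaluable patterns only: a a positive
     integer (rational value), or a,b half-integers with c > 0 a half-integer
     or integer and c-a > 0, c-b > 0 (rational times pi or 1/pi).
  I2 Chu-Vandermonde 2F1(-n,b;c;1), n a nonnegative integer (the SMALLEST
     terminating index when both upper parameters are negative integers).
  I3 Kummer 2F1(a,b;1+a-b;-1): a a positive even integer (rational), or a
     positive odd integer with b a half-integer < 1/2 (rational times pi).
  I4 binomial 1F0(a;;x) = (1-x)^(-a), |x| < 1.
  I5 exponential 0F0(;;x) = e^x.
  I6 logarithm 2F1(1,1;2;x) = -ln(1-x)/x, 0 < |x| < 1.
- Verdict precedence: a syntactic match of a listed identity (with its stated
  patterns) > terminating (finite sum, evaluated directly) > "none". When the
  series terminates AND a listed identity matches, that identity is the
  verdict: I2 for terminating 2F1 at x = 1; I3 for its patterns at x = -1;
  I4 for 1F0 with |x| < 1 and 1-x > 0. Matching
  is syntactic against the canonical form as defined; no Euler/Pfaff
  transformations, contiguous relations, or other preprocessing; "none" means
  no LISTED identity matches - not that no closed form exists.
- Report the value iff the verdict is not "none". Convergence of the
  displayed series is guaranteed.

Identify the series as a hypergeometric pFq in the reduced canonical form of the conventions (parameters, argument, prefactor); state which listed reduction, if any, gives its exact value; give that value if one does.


Classification (C = 5/9): 3F2 with upper {-3, -2, 2/5}, lower {-2/5, 5/3}, argument x = 3/4. Verdict: terminating. With -2 upstairs the series is a 3-term polynomial sum; evaluated term by term. Its exact value is -1111/576.

First insight: with t_0 = 5/9, the parameter 4 appears in both the upper and lower lists and cancels.
Step ratio: r(k) = (3/4) * (k-3) (k-2) (k+2/5) / [(k-2/5) (k+5/3) (k+1)] - rational in k. x = (3/4); t_0 = 5/9; negate the roots.


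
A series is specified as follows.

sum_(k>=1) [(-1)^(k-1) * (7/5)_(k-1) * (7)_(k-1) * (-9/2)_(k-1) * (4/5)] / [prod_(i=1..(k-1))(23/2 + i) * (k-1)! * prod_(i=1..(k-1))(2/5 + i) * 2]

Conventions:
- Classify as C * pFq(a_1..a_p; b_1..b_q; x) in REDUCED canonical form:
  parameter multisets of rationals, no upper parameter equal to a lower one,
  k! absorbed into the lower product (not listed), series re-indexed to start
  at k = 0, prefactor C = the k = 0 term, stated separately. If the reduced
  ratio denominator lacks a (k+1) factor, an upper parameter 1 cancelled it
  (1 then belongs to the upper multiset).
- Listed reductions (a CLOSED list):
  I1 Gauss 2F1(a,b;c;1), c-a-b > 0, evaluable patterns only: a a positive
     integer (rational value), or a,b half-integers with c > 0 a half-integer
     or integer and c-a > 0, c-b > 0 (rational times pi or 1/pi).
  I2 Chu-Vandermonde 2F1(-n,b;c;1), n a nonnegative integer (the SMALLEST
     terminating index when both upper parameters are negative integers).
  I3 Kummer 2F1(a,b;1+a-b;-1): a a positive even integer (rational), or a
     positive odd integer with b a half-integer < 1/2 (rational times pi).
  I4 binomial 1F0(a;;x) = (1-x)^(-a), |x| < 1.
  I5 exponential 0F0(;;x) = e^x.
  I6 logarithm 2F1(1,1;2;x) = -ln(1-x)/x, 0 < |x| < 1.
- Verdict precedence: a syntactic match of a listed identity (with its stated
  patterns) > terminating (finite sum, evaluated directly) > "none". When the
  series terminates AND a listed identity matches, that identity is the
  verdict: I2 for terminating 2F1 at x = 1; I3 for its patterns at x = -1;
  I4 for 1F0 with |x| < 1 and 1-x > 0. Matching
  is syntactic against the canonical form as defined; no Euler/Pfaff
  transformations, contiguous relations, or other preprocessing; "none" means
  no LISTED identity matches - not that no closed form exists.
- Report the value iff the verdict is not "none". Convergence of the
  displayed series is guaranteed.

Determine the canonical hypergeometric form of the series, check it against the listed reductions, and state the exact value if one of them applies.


Canonical form: C = 2/5 times 2F1 with upper {-9/2, 7}, lower {25/2}, x = -1. Verdict at x = -1: Kummer (I3) matches (x = -1; c = 25/2 equals 1+a-b for upper {-9/2, 7}: listed pattern). Hence: (66927861/67108864) * pi.

Key step: t_0 = 2/5 here, and the lower running product (C = 2/5) is a rising factorial.
Ratio: r(k) = (-1) * (k-9/2) (k+7) / [(k+25/2) (k+1)] - rational in k. x = (-1); t_0 = 2/5; negate the roots.


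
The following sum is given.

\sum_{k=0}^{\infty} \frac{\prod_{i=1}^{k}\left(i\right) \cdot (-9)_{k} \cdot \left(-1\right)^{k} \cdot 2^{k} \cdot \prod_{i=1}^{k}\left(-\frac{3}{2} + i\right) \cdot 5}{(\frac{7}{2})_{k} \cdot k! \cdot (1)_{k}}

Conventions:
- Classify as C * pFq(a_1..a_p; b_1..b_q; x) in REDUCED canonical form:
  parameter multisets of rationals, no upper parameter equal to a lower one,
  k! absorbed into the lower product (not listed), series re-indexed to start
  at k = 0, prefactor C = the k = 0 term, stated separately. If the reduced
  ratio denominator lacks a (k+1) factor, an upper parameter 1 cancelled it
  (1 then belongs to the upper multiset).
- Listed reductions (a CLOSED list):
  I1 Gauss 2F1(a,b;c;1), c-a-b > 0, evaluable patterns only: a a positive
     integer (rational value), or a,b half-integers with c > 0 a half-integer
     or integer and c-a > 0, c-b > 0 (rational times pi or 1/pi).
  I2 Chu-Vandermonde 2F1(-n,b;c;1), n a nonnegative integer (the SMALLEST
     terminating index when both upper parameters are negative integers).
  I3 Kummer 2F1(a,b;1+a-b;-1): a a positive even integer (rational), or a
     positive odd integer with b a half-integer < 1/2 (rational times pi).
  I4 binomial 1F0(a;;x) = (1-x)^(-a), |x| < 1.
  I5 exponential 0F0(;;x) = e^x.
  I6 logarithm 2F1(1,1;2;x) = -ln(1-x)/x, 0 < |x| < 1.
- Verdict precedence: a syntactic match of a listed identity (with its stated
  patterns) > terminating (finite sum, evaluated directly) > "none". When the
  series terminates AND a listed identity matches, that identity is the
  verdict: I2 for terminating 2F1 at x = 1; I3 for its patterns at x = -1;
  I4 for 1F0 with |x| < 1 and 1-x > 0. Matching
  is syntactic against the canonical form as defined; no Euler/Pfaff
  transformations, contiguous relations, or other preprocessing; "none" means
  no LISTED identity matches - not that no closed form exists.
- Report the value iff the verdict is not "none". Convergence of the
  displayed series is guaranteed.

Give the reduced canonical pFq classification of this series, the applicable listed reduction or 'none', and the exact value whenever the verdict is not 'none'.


First insight: x = -2 and the parameter 1 appears in both the upper and lower lists and cancels.
Step ratio: r(k) = -2 * (k-9) (k-\frac{1}{2}) / [(k+\frac{7}{2}) (k+1)] - rational; roots negated = parameters, x = -2, C = 5.

With C = 5: the canonical form is 2F1(-9, -\frac{1}{2}; \frac{7}{2}; -2). Verdict: terminating. With -9 upstairs the series is a 10-term polynomial sum; evaluated term by term. Hence: -\frac{630366925}{7436429}.


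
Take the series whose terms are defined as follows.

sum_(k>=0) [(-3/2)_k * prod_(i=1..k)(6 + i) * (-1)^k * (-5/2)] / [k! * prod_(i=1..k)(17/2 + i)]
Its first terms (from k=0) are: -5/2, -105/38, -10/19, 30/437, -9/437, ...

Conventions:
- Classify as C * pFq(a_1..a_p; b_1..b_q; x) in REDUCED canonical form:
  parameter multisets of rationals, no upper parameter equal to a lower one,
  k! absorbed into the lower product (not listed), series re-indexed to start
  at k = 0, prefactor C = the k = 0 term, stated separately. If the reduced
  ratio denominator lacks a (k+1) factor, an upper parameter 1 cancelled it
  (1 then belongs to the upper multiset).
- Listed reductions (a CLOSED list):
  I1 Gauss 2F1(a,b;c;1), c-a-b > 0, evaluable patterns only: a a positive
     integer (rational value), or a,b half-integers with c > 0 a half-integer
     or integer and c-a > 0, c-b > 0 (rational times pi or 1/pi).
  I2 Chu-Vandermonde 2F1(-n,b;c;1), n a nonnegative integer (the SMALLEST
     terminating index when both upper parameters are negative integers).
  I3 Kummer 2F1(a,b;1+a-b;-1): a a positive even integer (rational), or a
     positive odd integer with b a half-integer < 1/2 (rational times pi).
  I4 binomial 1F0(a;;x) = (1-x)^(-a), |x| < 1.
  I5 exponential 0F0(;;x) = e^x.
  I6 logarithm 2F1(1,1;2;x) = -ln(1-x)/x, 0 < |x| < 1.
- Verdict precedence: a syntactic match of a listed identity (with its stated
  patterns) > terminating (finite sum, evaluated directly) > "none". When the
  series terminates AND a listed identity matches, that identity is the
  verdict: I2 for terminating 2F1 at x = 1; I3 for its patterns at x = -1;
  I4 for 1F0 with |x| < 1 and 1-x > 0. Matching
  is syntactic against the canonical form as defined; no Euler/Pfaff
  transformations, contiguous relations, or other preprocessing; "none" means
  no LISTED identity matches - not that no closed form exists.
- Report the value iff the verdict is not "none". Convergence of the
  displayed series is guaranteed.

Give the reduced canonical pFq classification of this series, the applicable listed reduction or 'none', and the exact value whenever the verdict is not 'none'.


Canonical form: C = -5/2 times 2F1 with upper {-3/2, 7}, lower {19/2}, x = -1. Verdict (x = -1): the Kummer evaluation I3 applies (x = -1; c = 19/2 equals 1+a-b for upper {-3/2, 7}: listed pattern). Exact value: (-3828825/2097152) * pi.

Key step: x = (-1) and the lower running product (C = -5/2) is a rising factorial.
Term ratio: r(k) = (-1) * (k-3/2) (k+7) / [(k+19/2) (k+1)] ; factor over Q: parameters, x = (-1), and C = -5/2.


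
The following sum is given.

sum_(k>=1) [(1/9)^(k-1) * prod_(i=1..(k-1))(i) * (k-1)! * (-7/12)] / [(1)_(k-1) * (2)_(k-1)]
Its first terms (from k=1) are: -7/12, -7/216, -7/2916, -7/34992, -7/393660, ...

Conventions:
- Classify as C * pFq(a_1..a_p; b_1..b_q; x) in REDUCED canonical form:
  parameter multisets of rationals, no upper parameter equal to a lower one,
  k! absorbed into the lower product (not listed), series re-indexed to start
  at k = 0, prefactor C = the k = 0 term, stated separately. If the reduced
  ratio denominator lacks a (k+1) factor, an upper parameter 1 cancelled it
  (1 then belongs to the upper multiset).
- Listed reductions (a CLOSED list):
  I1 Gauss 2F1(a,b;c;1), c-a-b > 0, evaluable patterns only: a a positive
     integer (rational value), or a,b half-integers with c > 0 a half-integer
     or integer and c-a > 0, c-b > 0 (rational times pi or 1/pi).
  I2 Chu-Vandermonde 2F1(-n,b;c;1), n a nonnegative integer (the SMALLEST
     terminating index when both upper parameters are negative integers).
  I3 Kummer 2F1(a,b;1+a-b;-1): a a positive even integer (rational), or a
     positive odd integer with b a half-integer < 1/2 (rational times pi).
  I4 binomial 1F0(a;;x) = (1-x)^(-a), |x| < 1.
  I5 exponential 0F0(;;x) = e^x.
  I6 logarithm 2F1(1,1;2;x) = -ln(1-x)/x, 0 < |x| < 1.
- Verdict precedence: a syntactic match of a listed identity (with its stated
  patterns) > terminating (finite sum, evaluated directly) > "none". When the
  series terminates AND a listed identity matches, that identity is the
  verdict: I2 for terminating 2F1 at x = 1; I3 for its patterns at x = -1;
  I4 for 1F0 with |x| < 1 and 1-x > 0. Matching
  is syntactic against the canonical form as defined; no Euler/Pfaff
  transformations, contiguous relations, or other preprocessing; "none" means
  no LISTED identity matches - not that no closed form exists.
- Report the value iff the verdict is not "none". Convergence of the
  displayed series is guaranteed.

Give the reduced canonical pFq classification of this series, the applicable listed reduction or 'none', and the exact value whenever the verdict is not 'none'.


Structural cue: t_0 being -7/12, (1)_k (prefactor -7/12) is k! itself.
Adjacent-term ratio: r(k) = (1/9) * (k+1) (k+1) / [(k+2) (k+1)] - poly over poly, x = (1/9) from leading terms; C = -7/12 at k = 0.

Classification (C = -7/12): 2F1 with upper {1, 1}, lower {2}, argument x = 1/9. Verdict: logarithm (I6) matches (the logarithm: parameters (1,1;2), x = 1/9). Value: (21/4) * ln(8/9).


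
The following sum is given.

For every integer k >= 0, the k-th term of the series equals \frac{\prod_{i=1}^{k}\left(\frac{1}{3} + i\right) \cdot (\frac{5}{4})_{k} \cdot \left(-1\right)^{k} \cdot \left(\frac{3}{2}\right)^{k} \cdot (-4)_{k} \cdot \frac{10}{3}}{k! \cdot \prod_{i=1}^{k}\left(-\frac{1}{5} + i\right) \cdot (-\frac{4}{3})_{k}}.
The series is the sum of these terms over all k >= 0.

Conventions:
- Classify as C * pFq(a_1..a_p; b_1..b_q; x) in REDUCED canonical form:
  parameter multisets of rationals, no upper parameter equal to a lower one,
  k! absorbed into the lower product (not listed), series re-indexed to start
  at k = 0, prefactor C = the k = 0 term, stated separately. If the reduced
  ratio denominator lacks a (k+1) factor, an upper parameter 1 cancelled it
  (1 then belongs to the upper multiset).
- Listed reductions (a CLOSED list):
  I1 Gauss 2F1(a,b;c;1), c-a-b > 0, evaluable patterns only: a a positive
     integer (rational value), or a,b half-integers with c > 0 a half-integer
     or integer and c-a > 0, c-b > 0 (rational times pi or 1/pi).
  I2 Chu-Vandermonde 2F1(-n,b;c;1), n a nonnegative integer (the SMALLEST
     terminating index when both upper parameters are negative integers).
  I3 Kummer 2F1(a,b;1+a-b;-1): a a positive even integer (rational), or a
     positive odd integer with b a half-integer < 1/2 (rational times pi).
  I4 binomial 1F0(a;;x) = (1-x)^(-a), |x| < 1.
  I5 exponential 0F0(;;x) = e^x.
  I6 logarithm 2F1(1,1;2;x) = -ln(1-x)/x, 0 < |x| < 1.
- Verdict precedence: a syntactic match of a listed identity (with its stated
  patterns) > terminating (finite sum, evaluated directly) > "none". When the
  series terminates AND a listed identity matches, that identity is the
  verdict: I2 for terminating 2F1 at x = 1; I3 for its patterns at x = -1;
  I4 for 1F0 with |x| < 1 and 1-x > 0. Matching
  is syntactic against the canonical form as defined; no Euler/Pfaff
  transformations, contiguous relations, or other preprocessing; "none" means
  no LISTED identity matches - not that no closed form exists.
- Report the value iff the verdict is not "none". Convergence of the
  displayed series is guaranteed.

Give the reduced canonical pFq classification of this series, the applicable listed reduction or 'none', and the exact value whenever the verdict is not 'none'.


First insight: t_0 = \frac{10}{3} here, and the (-1)^k factor (prefactor 10/3) folds into the argument's sign.
Term ratio: r(k) = -\frac{3}{2} * (k-4) (k+\frac{5}{4}) (k+\frac{4}{3}) / [(k-\frac{4}{3}) (k+\frac{4}{5}) (k+1)] - poly over poly, x = -\frac{3}{2} from leading terms; C = \frac{10}{3} at k = 0.

At argument -\frac{3}{2}: a 3F2 with upper {-4, \frac{5}{4}, \frac{4}{3}}, lower {-\frac{4}{3}, \frac{4}{5}}, scaled by C = \frac{10}{3}. Verdict: terminating - no listed pattern fits, but -4 in the upper list cuts the series at k = 4; direct evaluation. Value: \frac{7519129585}{933888}.


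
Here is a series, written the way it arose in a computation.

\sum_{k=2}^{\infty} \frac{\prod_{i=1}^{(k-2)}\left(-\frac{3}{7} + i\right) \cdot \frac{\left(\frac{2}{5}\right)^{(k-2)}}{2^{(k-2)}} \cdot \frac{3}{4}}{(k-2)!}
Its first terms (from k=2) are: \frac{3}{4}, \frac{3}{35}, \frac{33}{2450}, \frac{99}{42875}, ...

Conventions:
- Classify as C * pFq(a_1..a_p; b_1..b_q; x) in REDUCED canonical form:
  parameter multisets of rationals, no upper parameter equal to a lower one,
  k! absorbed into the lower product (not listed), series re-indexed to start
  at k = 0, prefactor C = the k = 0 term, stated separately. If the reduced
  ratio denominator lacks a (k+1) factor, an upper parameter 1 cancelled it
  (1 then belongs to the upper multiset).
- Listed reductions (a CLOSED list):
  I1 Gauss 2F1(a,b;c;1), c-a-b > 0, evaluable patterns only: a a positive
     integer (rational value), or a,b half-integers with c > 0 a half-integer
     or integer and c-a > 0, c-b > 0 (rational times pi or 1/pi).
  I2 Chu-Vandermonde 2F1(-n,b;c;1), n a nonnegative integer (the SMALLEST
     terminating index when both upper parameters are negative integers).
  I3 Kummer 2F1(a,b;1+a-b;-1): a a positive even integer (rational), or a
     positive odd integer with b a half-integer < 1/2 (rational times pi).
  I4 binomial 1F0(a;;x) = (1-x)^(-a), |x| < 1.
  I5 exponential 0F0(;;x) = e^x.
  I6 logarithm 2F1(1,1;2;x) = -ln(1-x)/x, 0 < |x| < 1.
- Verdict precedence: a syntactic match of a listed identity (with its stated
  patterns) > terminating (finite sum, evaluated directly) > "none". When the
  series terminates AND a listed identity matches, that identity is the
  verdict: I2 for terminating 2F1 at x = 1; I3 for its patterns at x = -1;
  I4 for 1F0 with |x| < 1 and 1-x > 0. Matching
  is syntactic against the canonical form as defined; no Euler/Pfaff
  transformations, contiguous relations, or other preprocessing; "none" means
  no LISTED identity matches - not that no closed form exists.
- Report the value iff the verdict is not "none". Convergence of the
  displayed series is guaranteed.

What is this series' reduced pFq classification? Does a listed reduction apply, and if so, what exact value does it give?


Prefactor \frac{3}{4}, argument \frac{1}{5}: 1F0 with upper {\frac{4}{7}} over lower {-}. Verdict: the binomial series (I4) fires (the 1F0 binomial series: exponent -4/7, x = \frac{1}{5}). Exact value: \frac{3}{4} \cdot \left(\frac{4}{5}\right)^{-\frac{4}{7}}.

The tell: t_0 = \frac{3}{4} here, and the running product (C = 3/4, x = 1/5) telescopes to a rising factorial.
Consecutive-term ratio: r(k) = \frac{1}{5} * (k+\frac{4}{7}) / [(k+1)] - rational in k, leading ratio \frac{1}{5}; with t_0 = \frac{3}{4}, classification follows.


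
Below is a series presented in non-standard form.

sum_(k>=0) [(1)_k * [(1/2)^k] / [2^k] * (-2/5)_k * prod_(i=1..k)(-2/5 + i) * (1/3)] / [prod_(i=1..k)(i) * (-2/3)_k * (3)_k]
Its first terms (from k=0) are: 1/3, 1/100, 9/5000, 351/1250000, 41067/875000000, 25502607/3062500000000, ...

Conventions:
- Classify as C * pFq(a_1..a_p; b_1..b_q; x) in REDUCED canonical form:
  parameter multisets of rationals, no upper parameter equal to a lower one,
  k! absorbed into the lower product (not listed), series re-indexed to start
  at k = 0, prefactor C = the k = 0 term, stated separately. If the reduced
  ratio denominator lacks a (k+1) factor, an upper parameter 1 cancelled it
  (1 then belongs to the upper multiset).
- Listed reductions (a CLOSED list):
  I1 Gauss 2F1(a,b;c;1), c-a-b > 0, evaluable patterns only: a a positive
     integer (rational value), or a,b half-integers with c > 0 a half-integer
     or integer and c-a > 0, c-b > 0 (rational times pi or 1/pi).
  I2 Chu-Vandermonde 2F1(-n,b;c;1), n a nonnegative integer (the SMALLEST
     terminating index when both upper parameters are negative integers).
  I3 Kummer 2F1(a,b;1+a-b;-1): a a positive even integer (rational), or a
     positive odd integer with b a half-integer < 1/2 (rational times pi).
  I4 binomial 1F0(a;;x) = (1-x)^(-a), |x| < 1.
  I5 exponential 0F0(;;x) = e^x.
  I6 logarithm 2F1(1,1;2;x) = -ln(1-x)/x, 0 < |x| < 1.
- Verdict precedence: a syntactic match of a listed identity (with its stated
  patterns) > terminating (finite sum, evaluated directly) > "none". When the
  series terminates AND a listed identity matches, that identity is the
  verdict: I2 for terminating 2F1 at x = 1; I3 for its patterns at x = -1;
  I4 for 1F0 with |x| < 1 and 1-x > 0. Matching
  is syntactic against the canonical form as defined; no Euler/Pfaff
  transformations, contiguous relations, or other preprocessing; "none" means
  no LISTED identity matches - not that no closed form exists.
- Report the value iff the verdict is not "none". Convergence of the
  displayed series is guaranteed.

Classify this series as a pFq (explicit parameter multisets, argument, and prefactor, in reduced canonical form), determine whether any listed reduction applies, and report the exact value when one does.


This is 1/3 * 3F2(-2/5, 3/5, 1; -2/3, 3; 1/4) in reduced canonical form. Verdict: none. Every listed pattern misses the 3F2 form at 1/4, upper {-2/5, 3/5, 1}.

First insight: with t_0 = 1/3, the two k-th powers (C = 1/3) combine into one argument.
Ratio: r(k) = (1/4) * (k-2/5) (k+3/5) (k+1) / [(k-2/3) (k+3) (k+1)] - rational in k, leading ratio (1/4); with t_0 = 1/3, classification follows.


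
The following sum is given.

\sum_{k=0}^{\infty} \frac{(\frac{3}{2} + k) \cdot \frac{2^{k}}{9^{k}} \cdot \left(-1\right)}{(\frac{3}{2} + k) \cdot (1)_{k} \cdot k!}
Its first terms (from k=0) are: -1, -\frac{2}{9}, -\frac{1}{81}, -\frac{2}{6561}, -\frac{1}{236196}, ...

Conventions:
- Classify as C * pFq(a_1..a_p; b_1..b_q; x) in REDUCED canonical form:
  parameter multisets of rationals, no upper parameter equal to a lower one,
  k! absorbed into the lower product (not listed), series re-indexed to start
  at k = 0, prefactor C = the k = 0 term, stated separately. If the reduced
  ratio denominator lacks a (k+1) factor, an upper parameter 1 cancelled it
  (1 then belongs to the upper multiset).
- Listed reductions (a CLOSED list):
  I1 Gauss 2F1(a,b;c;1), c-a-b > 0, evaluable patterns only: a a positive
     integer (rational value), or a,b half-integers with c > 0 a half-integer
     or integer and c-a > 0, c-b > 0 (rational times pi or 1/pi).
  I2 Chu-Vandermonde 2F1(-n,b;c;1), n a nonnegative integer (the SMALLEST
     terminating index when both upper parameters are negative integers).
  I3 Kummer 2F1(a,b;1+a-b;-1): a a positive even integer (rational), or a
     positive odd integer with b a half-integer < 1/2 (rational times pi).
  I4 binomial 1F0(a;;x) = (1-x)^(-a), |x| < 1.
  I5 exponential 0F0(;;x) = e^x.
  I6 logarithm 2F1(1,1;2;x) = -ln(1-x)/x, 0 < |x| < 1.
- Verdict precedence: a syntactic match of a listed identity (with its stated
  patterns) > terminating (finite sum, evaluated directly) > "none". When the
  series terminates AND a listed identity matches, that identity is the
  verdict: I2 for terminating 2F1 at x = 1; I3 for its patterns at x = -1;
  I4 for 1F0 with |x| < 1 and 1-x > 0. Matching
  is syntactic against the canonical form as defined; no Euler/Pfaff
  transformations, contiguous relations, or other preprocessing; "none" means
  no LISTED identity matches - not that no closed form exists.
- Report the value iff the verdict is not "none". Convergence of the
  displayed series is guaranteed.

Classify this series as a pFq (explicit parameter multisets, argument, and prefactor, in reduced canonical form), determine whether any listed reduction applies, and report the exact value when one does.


Prefactor -1, argument \frac{2}{9}: 0F1 with upper {-} over lower {1}. Verdict: none here - no I1-I6 shape fits x = \frac{2}{9} with lower {1}.

Key step: with t_0 = -1, striking the common factor k + 3/2 reduces the term (prefactor -1).
Step ratio: r(k) = \frac{2}{9} * 1 / [(k+1) (k+1)] - rational; roots negated = parameters, x = \frac{2}{9}, C = -1.


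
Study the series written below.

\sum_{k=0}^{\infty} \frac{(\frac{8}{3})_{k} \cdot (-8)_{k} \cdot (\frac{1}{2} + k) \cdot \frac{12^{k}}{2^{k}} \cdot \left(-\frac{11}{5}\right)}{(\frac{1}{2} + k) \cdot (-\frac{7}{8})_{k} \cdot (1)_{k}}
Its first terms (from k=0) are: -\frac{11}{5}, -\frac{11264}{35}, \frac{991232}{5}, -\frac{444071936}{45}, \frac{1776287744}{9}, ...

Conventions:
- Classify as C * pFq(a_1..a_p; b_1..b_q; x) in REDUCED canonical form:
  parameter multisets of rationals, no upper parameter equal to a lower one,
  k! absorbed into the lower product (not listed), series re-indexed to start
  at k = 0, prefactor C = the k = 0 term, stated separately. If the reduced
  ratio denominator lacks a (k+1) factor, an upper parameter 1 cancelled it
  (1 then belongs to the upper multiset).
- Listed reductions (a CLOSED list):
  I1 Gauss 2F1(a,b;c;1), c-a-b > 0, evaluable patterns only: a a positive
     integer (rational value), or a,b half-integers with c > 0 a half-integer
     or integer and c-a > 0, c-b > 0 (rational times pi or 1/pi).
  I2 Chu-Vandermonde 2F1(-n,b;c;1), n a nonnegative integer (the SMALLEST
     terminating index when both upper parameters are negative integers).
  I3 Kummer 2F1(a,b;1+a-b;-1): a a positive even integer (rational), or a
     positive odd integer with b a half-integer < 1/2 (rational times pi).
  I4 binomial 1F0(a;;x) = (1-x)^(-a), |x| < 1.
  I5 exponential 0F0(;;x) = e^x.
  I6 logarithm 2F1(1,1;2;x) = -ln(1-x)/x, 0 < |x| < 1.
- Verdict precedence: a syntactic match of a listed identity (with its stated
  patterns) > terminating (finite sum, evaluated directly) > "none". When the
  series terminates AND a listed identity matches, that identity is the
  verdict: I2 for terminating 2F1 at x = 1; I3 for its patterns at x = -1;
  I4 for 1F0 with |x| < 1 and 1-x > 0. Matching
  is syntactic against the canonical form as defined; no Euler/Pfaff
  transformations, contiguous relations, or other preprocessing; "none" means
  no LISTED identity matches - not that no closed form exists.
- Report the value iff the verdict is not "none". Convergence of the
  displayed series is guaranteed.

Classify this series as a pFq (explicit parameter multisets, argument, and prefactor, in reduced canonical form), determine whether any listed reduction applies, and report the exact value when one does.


x = 6 here; the reduced form reads 2F1, upper {-8, \frac{8}{3}}, lower {-\frac{7}{8}}, C = -\frac{11}{5}. Verdict: terminating. With -8 upstairs the series is a 9-term polynomial sum; evaluated term by term. Sum: \frac{4186353067911487}{271215}.

Key observation: from the first term -\frac{11}{5}: (1)_k (C = -11/5) is k! itself.
Consecutive-term ratio: r(k) = 6 * (k-8) (k+\frac{8}{3}) / [(k-\frac{7}{8}) (k+1)] ; factor over Q: parameters, x = 6, and C = -\frac{11}{5}.


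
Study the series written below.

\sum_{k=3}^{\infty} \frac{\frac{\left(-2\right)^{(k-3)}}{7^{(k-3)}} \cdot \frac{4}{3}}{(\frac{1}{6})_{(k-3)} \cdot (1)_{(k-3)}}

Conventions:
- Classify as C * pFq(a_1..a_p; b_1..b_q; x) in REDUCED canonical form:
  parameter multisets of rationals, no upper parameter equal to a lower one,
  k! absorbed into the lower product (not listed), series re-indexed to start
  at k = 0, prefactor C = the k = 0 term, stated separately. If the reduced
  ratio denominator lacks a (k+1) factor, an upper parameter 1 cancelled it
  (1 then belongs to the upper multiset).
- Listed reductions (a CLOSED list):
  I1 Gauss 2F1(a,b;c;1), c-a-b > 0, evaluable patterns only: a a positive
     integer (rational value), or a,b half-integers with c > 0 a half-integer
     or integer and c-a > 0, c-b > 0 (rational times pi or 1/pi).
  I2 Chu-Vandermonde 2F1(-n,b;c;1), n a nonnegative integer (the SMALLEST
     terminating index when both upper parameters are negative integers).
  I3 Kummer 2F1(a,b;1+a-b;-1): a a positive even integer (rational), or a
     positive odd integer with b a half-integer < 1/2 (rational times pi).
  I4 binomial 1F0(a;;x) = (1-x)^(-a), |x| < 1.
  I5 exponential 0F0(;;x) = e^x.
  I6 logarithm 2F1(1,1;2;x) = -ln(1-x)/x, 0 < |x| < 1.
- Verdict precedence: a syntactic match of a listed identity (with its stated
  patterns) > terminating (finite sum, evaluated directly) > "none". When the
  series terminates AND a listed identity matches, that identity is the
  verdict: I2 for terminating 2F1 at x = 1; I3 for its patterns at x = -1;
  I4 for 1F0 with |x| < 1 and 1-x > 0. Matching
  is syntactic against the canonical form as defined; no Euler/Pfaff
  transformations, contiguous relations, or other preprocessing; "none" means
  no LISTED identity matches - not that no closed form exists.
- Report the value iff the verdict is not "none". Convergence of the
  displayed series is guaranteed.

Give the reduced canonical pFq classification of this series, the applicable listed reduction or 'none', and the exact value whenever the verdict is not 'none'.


This is \frac{4}{3} * 0F1(-; \frac{1}{6}; -\frac{2}{7}) in reduced canonical form. Verdict: no listed reduction: x = -\frac{2}{7} and upper {-} fail every I1-I6 pattern.

The tell: x = -\frac{2}{7} and the two geometric factors (C = 4/3) combine into one argument.
Step ratio: r(k) = -\frac{2}{7} * 1 / [(k+\frac{1}{6}) (k+1)] - poly over poly, x = -\frac{2}{7} from leading terms; C = \frac{4}{3} at k = 0.


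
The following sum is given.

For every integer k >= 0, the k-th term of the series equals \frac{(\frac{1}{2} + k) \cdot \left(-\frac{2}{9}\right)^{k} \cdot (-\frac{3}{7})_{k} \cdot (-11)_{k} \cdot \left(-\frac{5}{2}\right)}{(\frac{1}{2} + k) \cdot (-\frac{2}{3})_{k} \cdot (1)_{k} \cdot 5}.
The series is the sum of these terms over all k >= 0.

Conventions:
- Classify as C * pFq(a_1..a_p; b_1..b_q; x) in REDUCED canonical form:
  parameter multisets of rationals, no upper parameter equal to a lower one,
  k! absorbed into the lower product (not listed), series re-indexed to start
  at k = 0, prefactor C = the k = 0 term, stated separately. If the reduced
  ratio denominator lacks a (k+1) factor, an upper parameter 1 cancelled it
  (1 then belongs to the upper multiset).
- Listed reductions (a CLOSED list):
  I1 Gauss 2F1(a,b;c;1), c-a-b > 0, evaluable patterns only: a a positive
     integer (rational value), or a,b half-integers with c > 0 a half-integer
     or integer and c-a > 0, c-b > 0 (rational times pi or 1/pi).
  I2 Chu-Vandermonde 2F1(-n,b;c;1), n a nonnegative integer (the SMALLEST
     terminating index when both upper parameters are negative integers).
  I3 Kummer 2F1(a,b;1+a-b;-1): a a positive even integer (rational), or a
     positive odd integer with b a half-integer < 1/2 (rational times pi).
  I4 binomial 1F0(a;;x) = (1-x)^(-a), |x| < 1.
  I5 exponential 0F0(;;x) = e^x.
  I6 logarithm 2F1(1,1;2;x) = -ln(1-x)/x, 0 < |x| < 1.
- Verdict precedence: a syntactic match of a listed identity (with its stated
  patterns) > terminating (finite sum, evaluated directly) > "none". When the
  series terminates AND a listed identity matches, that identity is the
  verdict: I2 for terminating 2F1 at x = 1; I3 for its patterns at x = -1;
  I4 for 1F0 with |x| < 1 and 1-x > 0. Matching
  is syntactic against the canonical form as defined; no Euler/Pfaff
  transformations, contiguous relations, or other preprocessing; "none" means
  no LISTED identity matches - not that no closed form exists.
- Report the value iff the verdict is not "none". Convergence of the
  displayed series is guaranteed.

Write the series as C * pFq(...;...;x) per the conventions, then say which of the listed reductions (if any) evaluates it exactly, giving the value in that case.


Classification (C = -\frac{1}{2}): 2F1 with upper {-11, -\frac{3}{7}}, lower {-\frac{2}{3}}, argument x = -\frac{2}{9}. Verdict: terminating - upper -11 stops the sum at k = 11; the 12 terms are added exactly. Exact value: -\frac{83384546273085805}{17446125880915641}.

First insight: t_0 = -\frac{1}{2} here, and k + 1/2 divides numerator and denominator alike; C = -1/2, x = -2/9 after cancelling.
Step ratio: r(k) = -\frac{2}{9} * (k-11) (k-\frac{3}{7}) / [(k-\frac{2}{3}) (k+1)] - rational; roots negated = parameters, x = -\frac{2}{9}, C = -\frac{1}{2}.
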